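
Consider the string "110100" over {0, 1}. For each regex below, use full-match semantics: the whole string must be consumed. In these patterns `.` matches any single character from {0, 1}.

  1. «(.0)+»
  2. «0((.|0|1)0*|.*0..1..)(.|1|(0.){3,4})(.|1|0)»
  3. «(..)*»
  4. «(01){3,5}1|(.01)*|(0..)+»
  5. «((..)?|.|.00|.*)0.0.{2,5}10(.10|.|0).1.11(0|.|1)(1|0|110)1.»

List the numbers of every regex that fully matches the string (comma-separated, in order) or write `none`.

1 → no match
2 → no match — must start with "0"
3 → match
4 → no match
5 → no match

3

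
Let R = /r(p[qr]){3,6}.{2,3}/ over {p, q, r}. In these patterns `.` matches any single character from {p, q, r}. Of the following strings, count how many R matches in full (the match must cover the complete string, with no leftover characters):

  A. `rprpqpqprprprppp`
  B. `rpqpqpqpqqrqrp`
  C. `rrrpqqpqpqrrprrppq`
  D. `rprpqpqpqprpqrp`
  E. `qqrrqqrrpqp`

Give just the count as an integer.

2

A → match
B → no match
C → no match — must start with `rp`
D → match
E → no match — must start with `rp`
Total matched: 2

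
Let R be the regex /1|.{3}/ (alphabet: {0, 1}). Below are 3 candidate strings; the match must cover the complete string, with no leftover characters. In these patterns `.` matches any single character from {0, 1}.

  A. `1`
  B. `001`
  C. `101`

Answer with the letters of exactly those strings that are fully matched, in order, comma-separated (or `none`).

A, B, C

A → match
B → match
C → match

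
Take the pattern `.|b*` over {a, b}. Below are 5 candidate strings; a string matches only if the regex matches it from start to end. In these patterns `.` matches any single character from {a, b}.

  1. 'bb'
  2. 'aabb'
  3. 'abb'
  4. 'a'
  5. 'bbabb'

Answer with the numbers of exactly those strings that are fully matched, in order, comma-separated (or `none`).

1 → match
2 → no match
3 → no match
4 → match
5 → no match

1, 4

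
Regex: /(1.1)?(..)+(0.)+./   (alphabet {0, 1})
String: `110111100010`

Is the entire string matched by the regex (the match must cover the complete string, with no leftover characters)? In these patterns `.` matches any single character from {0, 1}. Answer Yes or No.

No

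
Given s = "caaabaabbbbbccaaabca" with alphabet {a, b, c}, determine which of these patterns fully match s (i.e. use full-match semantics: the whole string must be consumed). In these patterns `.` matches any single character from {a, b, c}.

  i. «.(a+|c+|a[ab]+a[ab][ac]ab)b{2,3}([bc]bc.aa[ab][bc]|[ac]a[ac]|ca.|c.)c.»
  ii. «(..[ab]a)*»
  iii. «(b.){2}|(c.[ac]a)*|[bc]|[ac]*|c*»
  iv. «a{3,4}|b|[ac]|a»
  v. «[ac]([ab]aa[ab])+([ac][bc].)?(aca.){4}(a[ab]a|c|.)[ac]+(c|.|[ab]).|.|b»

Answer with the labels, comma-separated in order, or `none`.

i

i → match
ii → no match
iii → no match
iv → no match
v → no match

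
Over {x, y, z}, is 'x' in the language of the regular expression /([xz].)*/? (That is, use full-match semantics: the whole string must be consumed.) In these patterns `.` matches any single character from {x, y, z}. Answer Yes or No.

No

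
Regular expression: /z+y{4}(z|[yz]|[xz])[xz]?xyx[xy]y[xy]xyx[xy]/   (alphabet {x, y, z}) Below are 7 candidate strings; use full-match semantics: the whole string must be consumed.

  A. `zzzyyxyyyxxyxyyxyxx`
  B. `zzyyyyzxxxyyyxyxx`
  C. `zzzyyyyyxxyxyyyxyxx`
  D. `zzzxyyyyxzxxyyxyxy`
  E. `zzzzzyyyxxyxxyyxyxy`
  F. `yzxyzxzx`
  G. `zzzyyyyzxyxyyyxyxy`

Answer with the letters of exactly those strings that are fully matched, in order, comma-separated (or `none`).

A → no match
B → no match
C → match
D → no match
E → no match
F → no match — must start with `z`
G → match

C, G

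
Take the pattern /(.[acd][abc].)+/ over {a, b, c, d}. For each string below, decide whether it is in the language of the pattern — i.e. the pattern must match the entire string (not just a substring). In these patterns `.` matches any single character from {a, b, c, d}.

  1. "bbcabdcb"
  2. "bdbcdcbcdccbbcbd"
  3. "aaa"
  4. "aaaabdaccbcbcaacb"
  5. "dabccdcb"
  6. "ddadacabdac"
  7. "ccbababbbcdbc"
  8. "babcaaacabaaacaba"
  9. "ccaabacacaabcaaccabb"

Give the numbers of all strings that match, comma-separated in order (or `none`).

2, 5, 9

1 → no match
2 → match
3 → no match
4 → no match
5 → match
6 → no match
7 → no match
8 → no match
9 → match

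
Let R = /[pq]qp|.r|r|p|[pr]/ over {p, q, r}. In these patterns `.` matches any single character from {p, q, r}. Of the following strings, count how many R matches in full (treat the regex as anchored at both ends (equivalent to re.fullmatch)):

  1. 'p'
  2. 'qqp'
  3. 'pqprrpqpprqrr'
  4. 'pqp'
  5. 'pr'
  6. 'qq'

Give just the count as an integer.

4

1 → match
2 → match
3 → no match
4 → match
5 → match
6 → no match
Total matched: 4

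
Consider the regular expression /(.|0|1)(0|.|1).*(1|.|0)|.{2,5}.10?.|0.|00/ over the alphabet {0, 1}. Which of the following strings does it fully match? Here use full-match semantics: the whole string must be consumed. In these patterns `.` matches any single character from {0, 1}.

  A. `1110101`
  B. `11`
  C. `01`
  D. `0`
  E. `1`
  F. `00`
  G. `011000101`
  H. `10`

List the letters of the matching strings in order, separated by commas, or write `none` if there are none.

A, C, F, G

A → match
B → no match
C → match
D → no match
E → no match
F → match
G → match
H → no match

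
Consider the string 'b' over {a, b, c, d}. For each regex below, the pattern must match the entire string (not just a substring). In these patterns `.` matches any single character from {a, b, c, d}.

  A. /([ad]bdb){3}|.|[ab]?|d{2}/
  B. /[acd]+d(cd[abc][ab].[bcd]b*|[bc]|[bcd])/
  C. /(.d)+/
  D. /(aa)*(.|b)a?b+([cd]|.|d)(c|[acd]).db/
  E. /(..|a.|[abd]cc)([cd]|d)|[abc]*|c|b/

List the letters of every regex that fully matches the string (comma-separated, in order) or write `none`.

A, E

A → match
B → no match
C → no match — must end with 'd'
D → no match — must end with 'db'
E → match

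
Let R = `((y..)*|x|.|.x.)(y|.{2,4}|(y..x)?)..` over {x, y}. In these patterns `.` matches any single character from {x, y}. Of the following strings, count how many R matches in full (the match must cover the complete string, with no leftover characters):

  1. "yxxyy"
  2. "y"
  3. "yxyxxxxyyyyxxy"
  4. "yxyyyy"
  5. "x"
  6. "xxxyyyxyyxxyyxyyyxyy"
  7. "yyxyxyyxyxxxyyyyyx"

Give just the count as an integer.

1. "yxxyy" → match
2. "y" → no match
3 → no match
4. "yxyyyy" → match
5. "x" → no match
6 → no match
7 → no match
Total matched: 2

2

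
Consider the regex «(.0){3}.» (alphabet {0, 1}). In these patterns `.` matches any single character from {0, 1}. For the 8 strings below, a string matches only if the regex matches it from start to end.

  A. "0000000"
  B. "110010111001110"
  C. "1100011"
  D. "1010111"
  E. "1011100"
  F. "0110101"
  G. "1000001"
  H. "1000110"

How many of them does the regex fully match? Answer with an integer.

A → match
B → no match
C → no match
D → no match
E → no match
F → no match
G → match
H → no match
Total matched: 2

2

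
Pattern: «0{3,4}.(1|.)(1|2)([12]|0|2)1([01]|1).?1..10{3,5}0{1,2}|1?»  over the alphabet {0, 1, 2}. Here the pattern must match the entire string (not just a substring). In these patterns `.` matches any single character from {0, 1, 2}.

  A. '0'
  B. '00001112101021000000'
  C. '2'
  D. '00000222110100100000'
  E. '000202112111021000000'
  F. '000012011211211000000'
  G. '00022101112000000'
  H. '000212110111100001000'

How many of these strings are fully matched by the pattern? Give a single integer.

A → no match
B → match
C → no match
D → match
E → no match
F → no match
G → no match
H → no match
Total matched: 2

2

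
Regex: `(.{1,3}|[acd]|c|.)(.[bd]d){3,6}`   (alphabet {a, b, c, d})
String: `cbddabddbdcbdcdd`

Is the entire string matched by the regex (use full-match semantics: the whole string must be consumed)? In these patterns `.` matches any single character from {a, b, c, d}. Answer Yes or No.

Yes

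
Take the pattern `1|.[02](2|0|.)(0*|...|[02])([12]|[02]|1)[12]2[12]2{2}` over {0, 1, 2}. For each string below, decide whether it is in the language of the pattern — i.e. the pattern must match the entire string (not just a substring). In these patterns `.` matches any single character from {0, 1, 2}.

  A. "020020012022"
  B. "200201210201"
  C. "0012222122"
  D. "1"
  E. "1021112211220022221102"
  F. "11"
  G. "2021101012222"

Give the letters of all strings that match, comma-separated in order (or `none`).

C, D

A. "020020012022" → no match
B. "200201210201" → no match
C. "0012222122" → match
D. "1" → match
E → no match
F. "11" → no match
G → no match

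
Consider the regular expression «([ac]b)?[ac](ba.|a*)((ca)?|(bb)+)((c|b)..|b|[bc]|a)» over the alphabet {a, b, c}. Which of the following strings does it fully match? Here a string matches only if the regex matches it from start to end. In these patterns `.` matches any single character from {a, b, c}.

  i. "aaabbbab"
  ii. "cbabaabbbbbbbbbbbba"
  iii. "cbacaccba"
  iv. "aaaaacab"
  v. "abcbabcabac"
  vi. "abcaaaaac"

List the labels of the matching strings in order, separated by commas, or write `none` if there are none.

i → match
ii → match
iii → no match
iv → match
v → match
vi → match

i, ii, iv, v, vi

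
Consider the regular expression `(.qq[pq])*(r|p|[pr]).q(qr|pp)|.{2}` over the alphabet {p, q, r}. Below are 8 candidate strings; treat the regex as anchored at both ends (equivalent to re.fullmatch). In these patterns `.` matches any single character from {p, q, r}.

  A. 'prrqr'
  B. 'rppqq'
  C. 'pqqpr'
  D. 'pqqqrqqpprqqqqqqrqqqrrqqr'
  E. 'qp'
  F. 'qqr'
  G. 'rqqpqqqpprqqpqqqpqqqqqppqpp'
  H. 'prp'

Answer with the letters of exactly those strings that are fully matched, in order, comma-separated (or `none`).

E

A. 'prrqr' → no match
B. 'rppqq' → no match
C. 'pqqpr' → no match
D → no match
E. 'qp' → match
F. 'qqr' → no match
G → no match
H. 'prp' → no match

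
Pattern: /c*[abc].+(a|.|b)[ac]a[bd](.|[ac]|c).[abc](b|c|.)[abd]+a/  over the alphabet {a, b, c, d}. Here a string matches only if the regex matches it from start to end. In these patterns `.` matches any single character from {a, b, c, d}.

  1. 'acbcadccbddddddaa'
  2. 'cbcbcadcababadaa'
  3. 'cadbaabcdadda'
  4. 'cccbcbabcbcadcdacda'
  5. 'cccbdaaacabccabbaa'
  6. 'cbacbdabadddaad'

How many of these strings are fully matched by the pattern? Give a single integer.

1 → match
2 → match
3 → match
4 → match
5 → match
6 → no match — must end with 'a'
Total matched: 5

5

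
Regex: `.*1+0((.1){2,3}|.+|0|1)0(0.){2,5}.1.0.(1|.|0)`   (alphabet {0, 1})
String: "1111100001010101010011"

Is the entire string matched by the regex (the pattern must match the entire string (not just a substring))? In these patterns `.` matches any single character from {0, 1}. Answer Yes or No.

Yes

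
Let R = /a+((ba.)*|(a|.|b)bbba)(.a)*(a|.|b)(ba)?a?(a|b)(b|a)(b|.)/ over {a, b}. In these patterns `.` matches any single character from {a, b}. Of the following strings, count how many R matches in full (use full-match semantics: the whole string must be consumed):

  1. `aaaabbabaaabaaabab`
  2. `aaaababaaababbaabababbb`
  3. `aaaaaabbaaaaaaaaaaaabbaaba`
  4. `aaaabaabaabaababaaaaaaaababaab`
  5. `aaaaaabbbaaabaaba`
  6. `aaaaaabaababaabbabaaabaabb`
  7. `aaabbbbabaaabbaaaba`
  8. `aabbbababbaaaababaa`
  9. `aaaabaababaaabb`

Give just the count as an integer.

1 → no match
2 → no match
3 → no match
4 → match
5 → match
6 → no match
7 → match
8 → no match
9 → match
Total matched: 4

4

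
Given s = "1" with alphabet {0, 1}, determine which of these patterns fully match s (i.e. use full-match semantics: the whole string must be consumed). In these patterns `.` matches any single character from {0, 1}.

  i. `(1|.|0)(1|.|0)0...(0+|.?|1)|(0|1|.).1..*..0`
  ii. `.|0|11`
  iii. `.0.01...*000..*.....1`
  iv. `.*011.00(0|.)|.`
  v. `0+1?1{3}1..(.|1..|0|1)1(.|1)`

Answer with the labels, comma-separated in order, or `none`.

ii, iv

i → no match
ii → match
iii → no match
iv → match
v → no match — must start with "0"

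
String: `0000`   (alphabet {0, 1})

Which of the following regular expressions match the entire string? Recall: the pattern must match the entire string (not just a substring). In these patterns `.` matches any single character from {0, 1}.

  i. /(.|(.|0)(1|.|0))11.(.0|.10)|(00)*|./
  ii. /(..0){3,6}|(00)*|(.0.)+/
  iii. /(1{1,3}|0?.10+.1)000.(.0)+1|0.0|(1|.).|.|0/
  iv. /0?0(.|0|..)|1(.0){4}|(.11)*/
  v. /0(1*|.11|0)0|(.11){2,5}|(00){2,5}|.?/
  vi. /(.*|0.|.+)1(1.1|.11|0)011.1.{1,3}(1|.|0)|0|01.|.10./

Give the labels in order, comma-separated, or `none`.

i → match
ii → match
iii → no match
iv → match
v → match
vi → no match

i, ii, iv, v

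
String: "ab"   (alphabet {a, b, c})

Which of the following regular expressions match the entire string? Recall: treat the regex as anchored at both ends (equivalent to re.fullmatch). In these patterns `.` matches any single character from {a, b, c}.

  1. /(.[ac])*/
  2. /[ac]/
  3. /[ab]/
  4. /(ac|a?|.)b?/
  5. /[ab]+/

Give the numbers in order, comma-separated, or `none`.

1 → no match
2 → no match
3 → no match
4 → match
5 → match

4, 5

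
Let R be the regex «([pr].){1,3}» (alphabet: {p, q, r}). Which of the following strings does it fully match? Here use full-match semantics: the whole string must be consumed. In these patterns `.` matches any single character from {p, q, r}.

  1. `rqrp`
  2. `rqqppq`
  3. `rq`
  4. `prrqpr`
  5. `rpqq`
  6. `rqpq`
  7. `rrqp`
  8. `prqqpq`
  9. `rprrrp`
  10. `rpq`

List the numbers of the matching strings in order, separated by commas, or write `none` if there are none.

1, 3, 4, 6, 9

1 → match
2 → no match
3 → match
4 → match
5 → no match
6 → match
7 → no match
8 → no match
9 → match
10 → no match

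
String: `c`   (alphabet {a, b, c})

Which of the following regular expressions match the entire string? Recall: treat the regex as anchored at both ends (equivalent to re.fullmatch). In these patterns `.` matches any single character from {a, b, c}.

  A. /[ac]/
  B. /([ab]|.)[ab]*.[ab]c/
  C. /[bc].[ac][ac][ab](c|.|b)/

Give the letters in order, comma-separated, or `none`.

A → match
B → no match
C → no match

A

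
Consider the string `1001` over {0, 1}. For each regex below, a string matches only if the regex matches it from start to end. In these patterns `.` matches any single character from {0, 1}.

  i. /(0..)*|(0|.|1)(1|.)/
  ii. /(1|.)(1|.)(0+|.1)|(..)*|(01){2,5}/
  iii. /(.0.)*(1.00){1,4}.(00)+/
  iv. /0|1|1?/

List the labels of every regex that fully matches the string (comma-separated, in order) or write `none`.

ii

i → no match
ii → match
iii → no match — must end with `00`
iv → no match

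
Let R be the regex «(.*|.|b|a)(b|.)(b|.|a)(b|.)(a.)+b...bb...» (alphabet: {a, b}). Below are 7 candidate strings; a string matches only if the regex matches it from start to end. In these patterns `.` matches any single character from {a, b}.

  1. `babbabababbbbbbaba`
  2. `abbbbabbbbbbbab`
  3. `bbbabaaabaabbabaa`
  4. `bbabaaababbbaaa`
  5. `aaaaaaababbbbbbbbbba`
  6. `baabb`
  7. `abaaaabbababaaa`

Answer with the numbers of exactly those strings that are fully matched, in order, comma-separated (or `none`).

none

1 → no match
2 → no match
3 → no match
4 → no match
5 → no match
6 → no match
7 → no match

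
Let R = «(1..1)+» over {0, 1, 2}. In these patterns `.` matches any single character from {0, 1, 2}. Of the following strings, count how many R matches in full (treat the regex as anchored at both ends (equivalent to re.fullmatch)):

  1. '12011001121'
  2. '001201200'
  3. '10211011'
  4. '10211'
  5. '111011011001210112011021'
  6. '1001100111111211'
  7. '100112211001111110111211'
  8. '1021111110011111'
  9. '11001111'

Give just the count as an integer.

4

1 → no match
2 → no match — must start with '1'
3 → match
4 → no match
5 → no match
6 → match
7 → match
8 → match
9 → no match
Total matched: 4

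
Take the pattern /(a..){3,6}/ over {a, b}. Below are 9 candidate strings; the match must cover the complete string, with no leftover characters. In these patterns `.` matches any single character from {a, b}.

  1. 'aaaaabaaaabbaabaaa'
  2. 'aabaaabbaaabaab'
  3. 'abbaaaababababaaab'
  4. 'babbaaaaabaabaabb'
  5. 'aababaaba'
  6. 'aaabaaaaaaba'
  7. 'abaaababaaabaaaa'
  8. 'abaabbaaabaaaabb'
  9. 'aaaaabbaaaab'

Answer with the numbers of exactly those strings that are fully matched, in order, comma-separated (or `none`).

1, 5

1 → match
2 → no match
3 → no match
4 → no match — must start with 'a'
5 → match
6 → no match
7 → no match
8 → no match
9 → no match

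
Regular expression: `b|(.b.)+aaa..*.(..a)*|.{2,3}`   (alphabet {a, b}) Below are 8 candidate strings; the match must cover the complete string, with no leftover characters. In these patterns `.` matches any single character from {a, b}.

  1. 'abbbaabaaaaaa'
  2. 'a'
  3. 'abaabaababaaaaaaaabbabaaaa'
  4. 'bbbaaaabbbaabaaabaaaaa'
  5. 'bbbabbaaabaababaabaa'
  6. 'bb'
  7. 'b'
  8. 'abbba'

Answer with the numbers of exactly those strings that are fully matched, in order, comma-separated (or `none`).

4, 5, 6, 7

1 → no match
2. 'a' → no match
3 → no match
4 → match
5 → match
6. 'bb' → match
7. 'b' → match
8. 'abbba' → no match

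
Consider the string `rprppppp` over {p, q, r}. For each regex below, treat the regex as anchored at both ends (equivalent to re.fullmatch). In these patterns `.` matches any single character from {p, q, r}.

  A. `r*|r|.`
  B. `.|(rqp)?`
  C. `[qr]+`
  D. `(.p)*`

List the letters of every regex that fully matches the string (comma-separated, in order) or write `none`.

D

A → no match
B → no match
C → no match
D → match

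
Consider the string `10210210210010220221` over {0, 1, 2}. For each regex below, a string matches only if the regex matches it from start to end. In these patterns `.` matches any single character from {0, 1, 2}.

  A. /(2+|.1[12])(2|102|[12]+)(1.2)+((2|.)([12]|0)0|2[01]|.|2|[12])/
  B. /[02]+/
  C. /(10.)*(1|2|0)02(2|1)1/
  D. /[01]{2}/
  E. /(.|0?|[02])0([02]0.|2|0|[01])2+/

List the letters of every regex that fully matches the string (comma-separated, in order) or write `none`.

C

A → no match
B → no match
C → match
D → no match
E → no match — must end with `2`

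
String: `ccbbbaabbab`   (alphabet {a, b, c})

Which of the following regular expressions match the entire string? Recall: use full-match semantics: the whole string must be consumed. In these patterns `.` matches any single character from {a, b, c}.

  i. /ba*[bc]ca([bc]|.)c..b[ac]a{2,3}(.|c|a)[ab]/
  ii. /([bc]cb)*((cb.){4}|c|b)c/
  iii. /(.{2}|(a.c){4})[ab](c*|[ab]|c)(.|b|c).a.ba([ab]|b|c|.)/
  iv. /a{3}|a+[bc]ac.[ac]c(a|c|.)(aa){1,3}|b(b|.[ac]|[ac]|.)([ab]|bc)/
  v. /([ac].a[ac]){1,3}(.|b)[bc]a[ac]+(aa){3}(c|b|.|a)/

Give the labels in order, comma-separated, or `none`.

i → no match — must start with `b`
ii → no match — must end with `c`
iii → match
iv → no match
v → no match

iii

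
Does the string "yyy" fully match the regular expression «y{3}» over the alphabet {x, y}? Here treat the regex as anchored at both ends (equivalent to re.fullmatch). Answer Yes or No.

Yes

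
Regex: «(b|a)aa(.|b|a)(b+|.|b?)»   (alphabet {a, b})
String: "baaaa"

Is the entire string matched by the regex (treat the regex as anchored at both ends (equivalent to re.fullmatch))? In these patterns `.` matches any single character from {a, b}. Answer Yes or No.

Yes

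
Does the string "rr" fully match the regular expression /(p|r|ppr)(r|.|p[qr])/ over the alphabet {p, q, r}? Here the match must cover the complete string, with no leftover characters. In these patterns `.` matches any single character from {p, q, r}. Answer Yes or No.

Yes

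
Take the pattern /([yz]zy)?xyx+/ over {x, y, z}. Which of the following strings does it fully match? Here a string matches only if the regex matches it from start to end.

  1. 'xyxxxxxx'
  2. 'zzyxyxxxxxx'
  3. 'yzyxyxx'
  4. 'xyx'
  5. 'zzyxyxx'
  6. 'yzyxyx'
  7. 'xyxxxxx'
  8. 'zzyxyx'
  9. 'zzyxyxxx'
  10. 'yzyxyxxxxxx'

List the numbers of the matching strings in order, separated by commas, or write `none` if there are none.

1, 2, 3, 4, 5, 6, 7, 8, 9, 10

1 → match
2 → match
3 → match
4 → match
5 → match
6 → match
7 → match
8 → match
9 → match
10 → match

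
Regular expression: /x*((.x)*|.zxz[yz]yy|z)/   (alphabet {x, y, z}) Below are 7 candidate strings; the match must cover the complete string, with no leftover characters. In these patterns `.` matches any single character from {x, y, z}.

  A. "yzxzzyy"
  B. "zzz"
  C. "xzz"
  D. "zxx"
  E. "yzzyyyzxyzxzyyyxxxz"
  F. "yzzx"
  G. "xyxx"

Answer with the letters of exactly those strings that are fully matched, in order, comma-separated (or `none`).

A

A → match
B → no match
C → no match
D → no match
E → no match
F → no match
G → no match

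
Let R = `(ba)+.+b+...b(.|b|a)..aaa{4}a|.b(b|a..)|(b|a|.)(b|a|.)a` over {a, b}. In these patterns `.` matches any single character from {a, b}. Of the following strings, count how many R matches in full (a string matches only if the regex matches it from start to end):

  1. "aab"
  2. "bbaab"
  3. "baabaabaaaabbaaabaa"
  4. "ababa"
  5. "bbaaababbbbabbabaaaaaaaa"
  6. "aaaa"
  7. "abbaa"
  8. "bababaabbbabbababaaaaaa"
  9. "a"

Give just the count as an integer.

2

1. "aab" → no match
2. "bbaab" → match
3 → no match
4. "ababa" → match
5 → no match
6. "aaaa" → no match
7. "abbaa" → no match
8 → no match
9. "a" → no match
Total matched: 2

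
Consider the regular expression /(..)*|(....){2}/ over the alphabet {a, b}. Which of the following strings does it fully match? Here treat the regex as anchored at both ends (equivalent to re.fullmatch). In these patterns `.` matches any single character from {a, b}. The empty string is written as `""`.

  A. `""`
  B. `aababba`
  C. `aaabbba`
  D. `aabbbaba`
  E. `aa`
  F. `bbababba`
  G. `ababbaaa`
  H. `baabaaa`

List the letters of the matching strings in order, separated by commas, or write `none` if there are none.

A → match
B → no match
C → no match
D → match
E → match
F → match
G → match
H → no match

A, D, E, F, G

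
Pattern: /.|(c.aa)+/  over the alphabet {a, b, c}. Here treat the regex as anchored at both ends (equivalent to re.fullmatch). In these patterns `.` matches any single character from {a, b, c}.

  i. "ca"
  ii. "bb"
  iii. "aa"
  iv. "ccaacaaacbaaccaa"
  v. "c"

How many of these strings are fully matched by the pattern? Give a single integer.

2

i → no match
ii → no match
iii → no match
iv → match
v → match
Total matched: 2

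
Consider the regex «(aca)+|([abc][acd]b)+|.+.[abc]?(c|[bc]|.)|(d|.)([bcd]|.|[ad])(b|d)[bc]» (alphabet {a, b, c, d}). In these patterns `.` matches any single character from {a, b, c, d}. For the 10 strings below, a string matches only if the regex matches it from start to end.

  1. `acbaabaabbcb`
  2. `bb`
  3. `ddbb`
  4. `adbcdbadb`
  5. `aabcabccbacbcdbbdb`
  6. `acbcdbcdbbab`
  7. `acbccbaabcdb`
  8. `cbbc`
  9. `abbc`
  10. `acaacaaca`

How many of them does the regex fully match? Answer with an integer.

9

1 → match
2 → no match
3 → match
4 → match
5 → match
6 → match
7 → match
8 → match
9 → match
10 → match
Total matched: 9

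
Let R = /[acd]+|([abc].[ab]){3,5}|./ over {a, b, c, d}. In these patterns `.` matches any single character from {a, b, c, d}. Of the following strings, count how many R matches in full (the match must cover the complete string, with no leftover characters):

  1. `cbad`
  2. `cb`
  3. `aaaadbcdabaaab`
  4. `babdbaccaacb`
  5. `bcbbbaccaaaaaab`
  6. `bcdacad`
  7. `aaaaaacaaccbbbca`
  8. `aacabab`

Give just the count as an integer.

1

1. `cbad` → no match
2. `cb` → no match
3 → no match
4. `babdbaccaacb` → no match
5 → match
6. `bcdacad` → no match
7 → no match
8. `aacabab` → no match
Total matched: 1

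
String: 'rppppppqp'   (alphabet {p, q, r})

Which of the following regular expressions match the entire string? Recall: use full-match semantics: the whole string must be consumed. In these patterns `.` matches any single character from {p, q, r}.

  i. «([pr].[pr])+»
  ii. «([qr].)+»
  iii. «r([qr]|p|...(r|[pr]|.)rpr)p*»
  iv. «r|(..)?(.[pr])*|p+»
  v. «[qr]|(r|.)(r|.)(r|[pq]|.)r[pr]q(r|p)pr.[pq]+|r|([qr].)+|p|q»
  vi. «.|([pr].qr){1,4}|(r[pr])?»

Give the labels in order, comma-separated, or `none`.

i → match
ii → no match
iii → no match
iv → no match
v → no match
vi → no match

i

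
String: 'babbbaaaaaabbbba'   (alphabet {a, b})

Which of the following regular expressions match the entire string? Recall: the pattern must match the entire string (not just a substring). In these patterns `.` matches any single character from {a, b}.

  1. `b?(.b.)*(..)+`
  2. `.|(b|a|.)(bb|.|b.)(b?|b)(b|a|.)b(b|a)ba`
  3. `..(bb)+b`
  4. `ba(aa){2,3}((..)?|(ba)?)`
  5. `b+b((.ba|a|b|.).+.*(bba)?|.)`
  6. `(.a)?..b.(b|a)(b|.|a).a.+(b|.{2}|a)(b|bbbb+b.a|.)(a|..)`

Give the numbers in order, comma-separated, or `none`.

1, 6

1 → match
2 → no match
3 → no match — must end with 'bbb'
4 → no match — must start with 'baaa'
5 → no match
6 → match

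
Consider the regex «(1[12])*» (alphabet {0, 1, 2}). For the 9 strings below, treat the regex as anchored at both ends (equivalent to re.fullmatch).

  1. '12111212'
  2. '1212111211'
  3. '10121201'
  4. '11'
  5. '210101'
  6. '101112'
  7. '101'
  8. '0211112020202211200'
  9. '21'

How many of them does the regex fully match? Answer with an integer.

1 → match
2 → match
3 → no match
4 → match
5 → no match
6 → no match
7 → no match
8 → no match
9 → no match
Total matched: 3

3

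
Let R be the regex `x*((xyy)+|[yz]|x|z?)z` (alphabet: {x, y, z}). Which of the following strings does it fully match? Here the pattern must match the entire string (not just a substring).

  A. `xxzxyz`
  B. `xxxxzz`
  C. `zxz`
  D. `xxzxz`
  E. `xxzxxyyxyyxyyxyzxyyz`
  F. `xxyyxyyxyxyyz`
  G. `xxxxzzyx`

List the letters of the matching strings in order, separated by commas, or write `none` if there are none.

B

A. `xxzxyz` → no match
B. `xxxxzz` → match
C. `zxz` → no match
D. `xxzxz` → no match
E → no match
F → no match
G. `xxxxzzyx` → no match — must end with `z`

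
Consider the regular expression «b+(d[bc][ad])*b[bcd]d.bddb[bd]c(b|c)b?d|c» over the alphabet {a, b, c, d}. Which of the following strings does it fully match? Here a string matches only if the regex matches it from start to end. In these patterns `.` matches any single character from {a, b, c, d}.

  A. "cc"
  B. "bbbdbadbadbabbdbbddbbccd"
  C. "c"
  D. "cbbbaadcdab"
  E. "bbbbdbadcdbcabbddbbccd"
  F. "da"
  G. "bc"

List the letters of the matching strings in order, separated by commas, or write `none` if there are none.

B, C

A → no match
B → match
C → match
D → no match
E → no match
F → no match
G → no match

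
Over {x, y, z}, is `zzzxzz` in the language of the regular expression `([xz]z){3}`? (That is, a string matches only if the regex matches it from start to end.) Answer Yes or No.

No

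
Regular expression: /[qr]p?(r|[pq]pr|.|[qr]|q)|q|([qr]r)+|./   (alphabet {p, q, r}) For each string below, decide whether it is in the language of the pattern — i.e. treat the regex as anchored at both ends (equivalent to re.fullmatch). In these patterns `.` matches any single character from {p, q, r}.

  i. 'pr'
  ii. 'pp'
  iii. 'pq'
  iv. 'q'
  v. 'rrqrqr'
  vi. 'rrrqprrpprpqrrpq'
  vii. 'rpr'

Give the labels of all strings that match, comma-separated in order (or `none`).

iv, v, vii

i → no match
ii → no match
iii → no match
iv → match
v → match
vi → no match
vii → match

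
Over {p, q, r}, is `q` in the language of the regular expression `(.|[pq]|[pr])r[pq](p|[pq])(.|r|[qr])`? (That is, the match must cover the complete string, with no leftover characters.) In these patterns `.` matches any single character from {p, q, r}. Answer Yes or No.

No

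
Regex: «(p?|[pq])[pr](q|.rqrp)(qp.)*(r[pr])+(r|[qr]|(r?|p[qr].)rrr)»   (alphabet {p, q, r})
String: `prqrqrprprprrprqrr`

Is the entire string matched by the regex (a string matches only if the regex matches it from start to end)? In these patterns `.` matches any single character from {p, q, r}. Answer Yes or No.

No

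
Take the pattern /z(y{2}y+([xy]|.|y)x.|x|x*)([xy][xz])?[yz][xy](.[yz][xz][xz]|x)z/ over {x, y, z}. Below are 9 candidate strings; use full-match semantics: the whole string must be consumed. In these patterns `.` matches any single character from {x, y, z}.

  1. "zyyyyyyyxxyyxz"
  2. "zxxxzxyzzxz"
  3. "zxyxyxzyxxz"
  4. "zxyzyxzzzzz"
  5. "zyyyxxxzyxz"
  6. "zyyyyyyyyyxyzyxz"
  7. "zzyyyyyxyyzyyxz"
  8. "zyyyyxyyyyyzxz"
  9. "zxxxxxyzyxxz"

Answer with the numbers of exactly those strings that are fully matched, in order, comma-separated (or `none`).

1 → match
2 → match
3 → match
4 → match
5 → match
6 → match
7 → no match
8 → match
9 → match

1, 2, 3, 4, 5, 6, 8, 9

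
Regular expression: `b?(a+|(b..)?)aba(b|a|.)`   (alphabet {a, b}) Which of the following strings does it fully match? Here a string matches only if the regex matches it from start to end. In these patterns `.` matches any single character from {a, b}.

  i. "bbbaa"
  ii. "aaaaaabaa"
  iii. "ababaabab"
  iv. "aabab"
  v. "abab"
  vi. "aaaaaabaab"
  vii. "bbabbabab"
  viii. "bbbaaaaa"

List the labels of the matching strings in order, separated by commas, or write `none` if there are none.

i → no match
ii → match
iii → no match
iv → match
v → match
vi → no match
vii → no match
viii → no match

ii, iv, v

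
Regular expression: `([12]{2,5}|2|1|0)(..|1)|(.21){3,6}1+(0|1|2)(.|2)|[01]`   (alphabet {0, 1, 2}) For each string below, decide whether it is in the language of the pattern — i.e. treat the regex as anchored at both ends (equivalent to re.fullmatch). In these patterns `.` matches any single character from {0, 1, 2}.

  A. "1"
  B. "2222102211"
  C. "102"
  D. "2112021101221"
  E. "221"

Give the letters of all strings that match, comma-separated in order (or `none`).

A, C, E

A → match
B → no match
C → match
D → no match
E → match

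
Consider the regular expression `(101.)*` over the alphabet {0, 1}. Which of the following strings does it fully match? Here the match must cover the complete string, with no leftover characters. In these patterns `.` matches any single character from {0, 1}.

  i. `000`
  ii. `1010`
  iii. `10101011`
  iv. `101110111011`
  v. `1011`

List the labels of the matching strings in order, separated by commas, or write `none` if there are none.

i. `000` → no match
ii. `1010` → match
iii. `10101011` → match
iv. `101110111011` → match
v. `1011` → match

ii, iii, iv, v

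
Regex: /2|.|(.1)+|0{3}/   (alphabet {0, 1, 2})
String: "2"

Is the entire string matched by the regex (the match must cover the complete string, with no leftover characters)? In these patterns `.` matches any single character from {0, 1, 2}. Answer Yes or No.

Yes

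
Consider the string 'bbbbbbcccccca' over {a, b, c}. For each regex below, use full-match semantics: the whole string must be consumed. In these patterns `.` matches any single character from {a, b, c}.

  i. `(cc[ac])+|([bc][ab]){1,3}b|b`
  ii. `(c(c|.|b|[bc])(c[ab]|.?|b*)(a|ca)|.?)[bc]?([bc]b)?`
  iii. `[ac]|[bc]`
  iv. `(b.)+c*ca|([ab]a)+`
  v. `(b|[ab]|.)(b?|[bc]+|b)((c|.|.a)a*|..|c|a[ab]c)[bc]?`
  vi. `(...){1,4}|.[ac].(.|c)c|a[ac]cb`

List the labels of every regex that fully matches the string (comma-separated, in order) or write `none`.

i → no match
ii → no match
iii → no match
iv → match
v → match
vi → no match

iv, v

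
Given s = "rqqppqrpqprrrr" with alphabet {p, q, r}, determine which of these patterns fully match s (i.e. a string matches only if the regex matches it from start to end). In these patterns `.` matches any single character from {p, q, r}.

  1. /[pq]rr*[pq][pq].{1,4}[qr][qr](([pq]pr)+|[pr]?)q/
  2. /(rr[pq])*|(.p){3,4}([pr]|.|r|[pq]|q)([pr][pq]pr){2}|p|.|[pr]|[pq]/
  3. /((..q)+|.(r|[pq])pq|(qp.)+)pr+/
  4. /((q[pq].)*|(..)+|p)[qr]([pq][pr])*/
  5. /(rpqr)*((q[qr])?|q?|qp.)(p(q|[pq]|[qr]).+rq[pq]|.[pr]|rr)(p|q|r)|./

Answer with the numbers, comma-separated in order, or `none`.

1 → no match — must end with "q"
2 → no match
3 → match
4 → no match
5 → no match

3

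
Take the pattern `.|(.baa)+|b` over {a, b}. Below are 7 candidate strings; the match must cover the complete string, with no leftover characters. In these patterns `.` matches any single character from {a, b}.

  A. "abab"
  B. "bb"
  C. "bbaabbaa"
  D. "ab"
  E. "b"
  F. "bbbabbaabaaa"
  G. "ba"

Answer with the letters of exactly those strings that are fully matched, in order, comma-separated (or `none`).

A. "abab" → no match
B. "bb" → no match
C. "bbaabbaa" → match
D. "ab" → no match
E. "b" → match
F. "bbbabbaabaaa" → no match
G. "ba" → no match

C, E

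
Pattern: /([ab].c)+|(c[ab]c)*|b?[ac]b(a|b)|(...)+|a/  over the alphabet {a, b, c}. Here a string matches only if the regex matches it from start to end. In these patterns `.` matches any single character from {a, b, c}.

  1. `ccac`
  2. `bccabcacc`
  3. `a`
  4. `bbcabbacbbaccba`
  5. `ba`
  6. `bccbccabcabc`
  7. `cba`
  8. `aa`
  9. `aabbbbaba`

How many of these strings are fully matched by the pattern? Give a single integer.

6

1 → no match
2 → match
3 → match
4 → match
5 → no match
6 → match
7 → match
8 → no match
9 → match
Total matched: 6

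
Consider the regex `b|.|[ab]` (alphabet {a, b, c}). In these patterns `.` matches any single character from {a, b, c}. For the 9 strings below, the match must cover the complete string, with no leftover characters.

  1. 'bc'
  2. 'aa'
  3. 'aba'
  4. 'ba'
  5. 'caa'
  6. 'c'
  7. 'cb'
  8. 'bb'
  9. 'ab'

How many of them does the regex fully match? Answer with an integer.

1

1. 'bc' → no match
2. 'aa' → no match
3. 'aba' → no match
4. 'ba' → no match
5. 'caa' → no match
6. 'c' → match
7. 'cb' → no match
8. 'bb' → no match
9. 'ab' → no match
Total matched: 1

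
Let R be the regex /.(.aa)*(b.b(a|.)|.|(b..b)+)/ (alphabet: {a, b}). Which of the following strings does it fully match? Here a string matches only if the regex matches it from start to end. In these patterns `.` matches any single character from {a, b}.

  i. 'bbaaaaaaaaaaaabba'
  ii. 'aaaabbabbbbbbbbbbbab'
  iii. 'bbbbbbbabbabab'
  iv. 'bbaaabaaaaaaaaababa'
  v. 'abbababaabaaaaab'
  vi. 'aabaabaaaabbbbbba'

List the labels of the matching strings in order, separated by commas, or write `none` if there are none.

i → no match
ii → match
iii → no match
iv → no match
v → no match
vi → no match

ii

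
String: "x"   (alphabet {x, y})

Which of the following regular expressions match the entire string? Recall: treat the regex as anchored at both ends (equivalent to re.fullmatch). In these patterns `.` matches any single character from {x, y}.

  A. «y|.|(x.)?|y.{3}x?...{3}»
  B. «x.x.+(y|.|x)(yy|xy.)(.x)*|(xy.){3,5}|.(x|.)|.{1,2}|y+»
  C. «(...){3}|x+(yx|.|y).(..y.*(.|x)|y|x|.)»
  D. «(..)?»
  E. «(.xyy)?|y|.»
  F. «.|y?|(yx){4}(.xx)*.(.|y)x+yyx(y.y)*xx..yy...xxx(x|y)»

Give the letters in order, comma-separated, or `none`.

A → match
B → match
C → no match
D → no match
E → match
F → match

A, B, E, F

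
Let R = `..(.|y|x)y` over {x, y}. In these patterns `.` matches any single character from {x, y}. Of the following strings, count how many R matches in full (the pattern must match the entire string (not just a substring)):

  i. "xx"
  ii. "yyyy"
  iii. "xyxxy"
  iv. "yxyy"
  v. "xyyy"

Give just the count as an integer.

i → no match — must end with "y"
ii → match
iii → no match
iv → match
v → match
Total matched: 3

3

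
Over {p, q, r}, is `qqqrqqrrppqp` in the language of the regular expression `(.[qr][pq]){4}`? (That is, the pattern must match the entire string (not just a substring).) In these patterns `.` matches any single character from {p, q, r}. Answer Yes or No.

Yes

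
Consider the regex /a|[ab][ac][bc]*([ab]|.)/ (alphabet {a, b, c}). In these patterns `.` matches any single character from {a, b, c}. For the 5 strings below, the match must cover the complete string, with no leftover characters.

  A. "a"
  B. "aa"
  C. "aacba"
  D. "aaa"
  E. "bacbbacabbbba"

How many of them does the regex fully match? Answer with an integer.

A → match
B → no match
C → match
D → match
E → no match
Total matched: 3

3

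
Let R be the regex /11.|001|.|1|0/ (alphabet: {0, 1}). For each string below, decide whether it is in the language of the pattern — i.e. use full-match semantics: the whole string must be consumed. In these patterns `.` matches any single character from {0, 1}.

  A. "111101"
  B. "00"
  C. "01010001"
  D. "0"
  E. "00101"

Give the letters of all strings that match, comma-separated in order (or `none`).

A. "111101" → no match
B. "00" → no match
C. "01010001" → no match
D. "0" → match
E. "00101" → no match

D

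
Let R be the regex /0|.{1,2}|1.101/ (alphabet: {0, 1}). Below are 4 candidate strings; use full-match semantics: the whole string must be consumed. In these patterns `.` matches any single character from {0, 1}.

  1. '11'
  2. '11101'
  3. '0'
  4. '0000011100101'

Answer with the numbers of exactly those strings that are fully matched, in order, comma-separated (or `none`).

1 → match
2 → match
3 → match
4 → no match

1, 2, 3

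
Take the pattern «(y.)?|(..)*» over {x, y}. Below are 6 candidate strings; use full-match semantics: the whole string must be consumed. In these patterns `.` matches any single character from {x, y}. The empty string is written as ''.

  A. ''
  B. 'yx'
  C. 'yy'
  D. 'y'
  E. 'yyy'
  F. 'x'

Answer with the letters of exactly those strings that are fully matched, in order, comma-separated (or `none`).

A → match
B → match
C → match
D → no match
E → no match
F → no match

A, B, C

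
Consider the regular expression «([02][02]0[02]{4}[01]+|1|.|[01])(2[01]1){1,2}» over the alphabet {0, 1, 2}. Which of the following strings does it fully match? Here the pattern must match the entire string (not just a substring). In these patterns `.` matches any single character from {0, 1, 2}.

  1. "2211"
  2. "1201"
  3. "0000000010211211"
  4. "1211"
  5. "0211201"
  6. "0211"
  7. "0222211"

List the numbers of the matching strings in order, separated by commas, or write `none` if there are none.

1 → match
2 → match
3 → match
4 → match
5 → match
6 → match
7 → no match

1, 2, 3, 4, 5, 6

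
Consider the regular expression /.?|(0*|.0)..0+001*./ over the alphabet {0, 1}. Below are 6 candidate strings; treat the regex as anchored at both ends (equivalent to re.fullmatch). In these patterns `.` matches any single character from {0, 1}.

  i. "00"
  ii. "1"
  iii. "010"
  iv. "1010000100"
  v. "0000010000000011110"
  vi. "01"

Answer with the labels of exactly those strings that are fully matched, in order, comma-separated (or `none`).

i. "00" → no match
ii. "1" → match
iii. "010" → no match
iv. "1010000100" → no match
v → match
vi. "01" → no match

ii, v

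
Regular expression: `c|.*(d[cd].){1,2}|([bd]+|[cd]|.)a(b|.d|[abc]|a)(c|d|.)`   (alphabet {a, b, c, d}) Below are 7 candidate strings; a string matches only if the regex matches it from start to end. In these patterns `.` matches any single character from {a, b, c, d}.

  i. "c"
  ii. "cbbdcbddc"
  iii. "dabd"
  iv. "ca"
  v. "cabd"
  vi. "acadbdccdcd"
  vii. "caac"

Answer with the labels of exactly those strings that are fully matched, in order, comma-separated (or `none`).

i → match
ii → match
iii → match
iv → no match
v → match
vi → match
vii → match

i, ii, iii, v, vi, vii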